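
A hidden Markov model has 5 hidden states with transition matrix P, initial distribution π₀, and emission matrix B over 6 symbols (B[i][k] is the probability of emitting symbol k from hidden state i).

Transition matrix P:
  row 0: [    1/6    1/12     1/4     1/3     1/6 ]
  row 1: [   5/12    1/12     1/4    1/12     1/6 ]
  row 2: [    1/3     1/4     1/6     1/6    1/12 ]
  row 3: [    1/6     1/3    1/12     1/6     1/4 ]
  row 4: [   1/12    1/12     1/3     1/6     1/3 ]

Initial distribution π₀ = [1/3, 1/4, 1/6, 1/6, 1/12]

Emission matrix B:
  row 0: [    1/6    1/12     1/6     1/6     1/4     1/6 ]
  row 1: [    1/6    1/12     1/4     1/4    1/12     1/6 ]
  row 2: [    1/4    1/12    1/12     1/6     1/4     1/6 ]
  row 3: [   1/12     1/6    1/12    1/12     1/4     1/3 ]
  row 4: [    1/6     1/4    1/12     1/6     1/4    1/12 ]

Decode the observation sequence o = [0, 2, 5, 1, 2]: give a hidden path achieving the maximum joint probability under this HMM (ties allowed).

t=0: δ = [5.556e-02, 4.167e-02, 4.167e-02, 1.389e-02, 1.389e-02]  (obs o_0=0)
t=1: δ = [2.894e-03, 2.604e-03, 1.157e-03, 1.543e-03, 7.716e-04]  ψ = [1, 2, 0, 0, 0]  (obs o_1=2)
t=2: δ = [1.808e-04, 8.573e-05, 1.206e-04, 3.215e-04, 4.019e-05]  ψ = [1, 3, 0, 0, 0]  (obs o_2=5)
t=3: δ = [4.465e-06, 8.931e-06, 3.768e-06, 1.005e-05, 2.009e-05]  ψ = [3, 3, 0, 0, 3]  (obs o_3=1)
t=4: δ = [6.202e-07, 8.372e-07, 5.582e-07, 2.791e-07, 5.582e-07]  ψ = [1, 3, 4, 4, 4]  (obs o_4=2)
backtrack: best end state = 1; path = [2, 1, 0, 3, 1]

path = [2, 1, 0, 3, 1]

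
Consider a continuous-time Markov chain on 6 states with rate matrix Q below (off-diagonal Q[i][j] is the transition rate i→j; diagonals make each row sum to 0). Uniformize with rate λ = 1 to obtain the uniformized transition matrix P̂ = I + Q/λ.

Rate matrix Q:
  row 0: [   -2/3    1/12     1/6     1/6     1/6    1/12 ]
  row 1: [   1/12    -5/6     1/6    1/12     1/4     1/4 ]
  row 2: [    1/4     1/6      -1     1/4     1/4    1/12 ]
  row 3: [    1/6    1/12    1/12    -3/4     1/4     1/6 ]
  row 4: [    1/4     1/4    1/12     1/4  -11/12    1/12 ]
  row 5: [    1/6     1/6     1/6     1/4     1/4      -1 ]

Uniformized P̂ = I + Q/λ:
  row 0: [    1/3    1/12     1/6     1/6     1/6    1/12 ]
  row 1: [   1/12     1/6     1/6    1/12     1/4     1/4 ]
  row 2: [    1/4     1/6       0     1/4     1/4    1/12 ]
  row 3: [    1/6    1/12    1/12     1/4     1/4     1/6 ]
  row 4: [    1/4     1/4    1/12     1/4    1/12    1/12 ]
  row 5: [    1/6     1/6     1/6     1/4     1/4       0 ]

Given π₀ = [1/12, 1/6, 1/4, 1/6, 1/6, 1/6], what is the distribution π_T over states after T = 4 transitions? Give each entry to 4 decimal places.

t=0: π = [0.0833, 0.1667, 0.2500, 0.1667, 0.1667, 0.1667]
t=1: π = [0.2014, 0.1597, 0.0972, 0.2153, 0.2153, 0.1111]
t=2: π = [0.2130, 0.1499, 0.1146, 0.2066, 0.1973, 0.1186]
t=3: π = [0.2157, 0.1481, 0.1139, 0.2073, 0.1994, 0.1156]
t=4: π = [0.2164, 0.1480, 0.1138, 0.2073, 0.1988, 0.1157]

π = [0.2164, 0.1480, 0.1138, 0.2073, 0.1988, 0.1157]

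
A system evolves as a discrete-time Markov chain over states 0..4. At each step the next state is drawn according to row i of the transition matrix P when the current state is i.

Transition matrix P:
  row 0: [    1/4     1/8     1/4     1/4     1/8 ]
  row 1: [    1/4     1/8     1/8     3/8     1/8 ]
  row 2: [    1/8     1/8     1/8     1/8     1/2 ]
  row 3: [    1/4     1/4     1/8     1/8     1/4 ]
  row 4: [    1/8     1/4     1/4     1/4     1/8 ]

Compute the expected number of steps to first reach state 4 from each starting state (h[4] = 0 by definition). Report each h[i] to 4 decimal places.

h = [4.5405, 4.6847, 3.0631, 4.2162, 0.0000]

First-step conditioning: h[4] = 0; for i ≠ 4, h[i] = 1 + Σ_k P[i][k]·h[k].
  h[0] = 1 + 1/4·h[0] + 1/8·h[1] + 1/4·h[2] + 1/4·h[3]
  h[1] = 1 + 1/4·h[0] + 1/8·h[1] + 1/8·h[2] + 3/8·h[3]
  h[2] = 1 + 1/8·h[0] + 1/8·h[1] + 1/8·h[2] + 1/8·h[3]
  h[3] = 1 + 1/4·h[0] + 1/4·h[1] + 1/8·h[2] + 1/8·h[3]
Solving the 4×4 linear system over states ≠ 4 gives exactly h = [168/37, 520/111, 340/111, 156/37, 0] (h[4] = 0 is the target).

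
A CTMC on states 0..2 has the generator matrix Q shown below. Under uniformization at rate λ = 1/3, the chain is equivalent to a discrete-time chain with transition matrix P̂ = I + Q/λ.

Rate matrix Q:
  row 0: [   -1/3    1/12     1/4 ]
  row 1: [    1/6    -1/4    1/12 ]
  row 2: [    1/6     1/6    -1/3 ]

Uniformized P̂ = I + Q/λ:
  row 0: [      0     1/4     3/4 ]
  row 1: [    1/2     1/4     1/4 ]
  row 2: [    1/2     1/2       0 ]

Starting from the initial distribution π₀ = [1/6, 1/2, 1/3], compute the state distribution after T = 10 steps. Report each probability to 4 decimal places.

t=0: π = [0.1667, 0.5000, 0.3333]
t=1: π = [0.4167, 0.3333, 0.2500]
t=2: π = [0.2917, 0.3125, 0.3958]
t=3: π = [0.3542, 0.3490, 0.2969]
t=4: π = [0.3229, 0.3242, 0.3529]
t=5: π = [0.3385, 0.3382, 0.3232]
t=6: π = [0.3307, 0.3308, 0.3385]
t=7: π = [0.3346, 0.3346, 0.3307]
t=8: π = [0.3327, 0.3327, 0.3346]
t=9: π = [0.3337, 0.3337, 0.3327]
t=10: π = [0.3332, 0.3332, 0.3337]

π = [0.3332, 0.3332, 0.3337]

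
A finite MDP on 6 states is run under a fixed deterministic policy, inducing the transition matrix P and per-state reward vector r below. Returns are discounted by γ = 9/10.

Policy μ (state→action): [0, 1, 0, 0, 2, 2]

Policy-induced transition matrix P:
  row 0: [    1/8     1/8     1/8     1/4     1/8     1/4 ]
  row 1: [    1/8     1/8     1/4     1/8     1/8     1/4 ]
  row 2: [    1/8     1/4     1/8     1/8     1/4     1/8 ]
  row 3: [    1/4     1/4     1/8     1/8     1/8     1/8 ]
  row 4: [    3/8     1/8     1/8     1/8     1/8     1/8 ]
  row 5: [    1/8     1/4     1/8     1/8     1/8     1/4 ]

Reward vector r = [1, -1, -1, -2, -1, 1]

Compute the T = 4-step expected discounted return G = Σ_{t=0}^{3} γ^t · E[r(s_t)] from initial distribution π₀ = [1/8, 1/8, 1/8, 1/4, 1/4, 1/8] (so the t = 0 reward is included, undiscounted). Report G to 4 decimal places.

G = -1.6900

t=0: π = [0.1250, 0.1250, 0.1250, 0.2500, 0.2500, 0.1250], E[r] = -0.7500, γ^t·E[r] = -0.750000, running G = -0.750000
t=1: π = [0.2188, 0.1875, 0.1406, 0.1406, 0.1406, 0.1719], E[r] = -0.3594, γ^t·E[r] = -0.323438, running G = -1.073438
t=2: π = [0.1777, 0.1816, 0.1484, 0.1523, 0.1426, 0.1973], E[r] = -0.4023, γ^t·E[r] = -0.325898, running G = -1.399336
t=3: π = [0.1797, 0.1873, 0.1477, 0.1472, 0.1436, 0.1946], E[r] = -0.3987, γ^t·E[r] = -0.290639, running G = -1.689975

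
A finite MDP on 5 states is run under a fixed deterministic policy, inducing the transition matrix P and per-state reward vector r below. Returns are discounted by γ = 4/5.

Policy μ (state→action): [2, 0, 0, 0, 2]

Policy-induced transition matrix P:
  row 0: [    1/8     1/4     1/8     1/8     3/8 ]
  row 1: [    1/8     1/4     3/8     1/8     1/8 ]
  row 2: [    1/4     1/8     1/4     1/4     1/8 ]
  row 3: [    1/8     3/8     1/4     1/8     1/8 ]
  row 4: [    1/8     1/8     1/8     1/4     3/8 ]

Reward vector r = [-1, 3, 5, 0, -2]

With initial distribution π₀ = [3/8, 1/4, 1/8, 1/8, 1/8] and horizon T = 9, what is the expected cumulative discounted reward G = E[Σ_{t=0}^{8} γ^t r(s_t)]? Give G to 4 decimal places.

G = 4.7219

t=0: π = [0.3750, 0.2500, 0.1250, 0.1250, 0.1250], E[r] = 0.7500, γ^t·E[r] = 0.750000, running G = 0.750000
t=1: π = [0.1406, 0.2344, 0.2188, 0.1563, 0.2500], E[r] = 1.1563, γ^t·E[r] = 0.925000, running G = 1.675000
t=2: π = [0.1523, 0.2109, 0.2305, 0.1836, 0.2227], E[r] = 1.1875, γ^t·E[r] = 0.760000, running G = 2.435000
t=3: π = [0.1538, 0.2163, 0.2295, 0.1816, 0.2188], E[r] = 1.2051, γ^t·E[r] = 0.617000, running G = 3.052000
t=4: π = [0.1537, 0.2167, 0.2305, 0.1810, 0.2181], E[r] = 1.2124, γ^t·E[r] = 0.496600, running G = 3.548600
t=5: π = [0.1538, 0.2166, 0.2306, 0.1811, 0.2180], E[r] = 1.2130, γ^t·E[r] = 0.397465, running G = 3.946065
t=6: π = [0.1538, 0.2166, 0.2306, 0.1811, 0.2179], E[r] = 1.2130, γ^t·E[r] = 0.317975, running G = 4.264040
t=7: π = [0.1538, 0.2166, 0.2306, 0.1811, 0.2179], E[r] = 1.2130, γ^t·E[r] = 0.254382, running G = 4.518422
t=8: π = [0.1538, 0.2166, 0.2306, 0.1811, 0.2179], E[r] = 1.2130, γ^t·E[r] = 0.203506, running G = 4.721927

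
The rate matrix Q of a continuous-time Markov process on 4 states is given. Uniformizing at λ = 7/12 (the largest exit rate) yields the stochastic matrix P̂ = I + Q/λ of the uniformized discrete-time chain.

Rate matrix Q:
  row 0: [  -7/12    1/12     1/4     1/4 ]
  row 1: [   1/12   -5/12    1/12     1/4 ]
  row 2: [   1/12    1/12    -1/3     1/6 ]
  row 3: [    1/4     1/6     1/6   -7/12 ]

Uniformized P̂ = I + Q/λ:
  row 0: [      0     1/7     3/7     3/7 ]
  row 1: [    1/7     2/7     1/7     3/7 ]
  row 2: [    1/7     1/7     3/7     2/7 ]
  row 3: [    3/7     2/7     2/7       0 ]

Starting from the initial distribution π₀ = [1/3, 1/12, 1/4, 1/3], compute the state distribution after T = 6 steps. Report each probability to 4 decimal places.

π = [0.1916, 0.2111, 0.3301, 0.2672]

t=0: π = [0.3333, 0.0833, 0.2500, 0.3333]
t=1: π = [0.1905, 0.2024, 0.3571, 0.2500]
t=2: π = [0.1871, 0.2075, 0.3350, 0.2704]
t=3: π = [0.1934, 0.2111, 0.3307, 0.2648]
t=4: π = [0.1909, 0.2108, 0.3304, 0.2678]
t=5: π = [0.1921, 0.2112, 0.3301, 0.2666]
t=6: π = [0.1916, 0.2111, 0.3301, 0.2672]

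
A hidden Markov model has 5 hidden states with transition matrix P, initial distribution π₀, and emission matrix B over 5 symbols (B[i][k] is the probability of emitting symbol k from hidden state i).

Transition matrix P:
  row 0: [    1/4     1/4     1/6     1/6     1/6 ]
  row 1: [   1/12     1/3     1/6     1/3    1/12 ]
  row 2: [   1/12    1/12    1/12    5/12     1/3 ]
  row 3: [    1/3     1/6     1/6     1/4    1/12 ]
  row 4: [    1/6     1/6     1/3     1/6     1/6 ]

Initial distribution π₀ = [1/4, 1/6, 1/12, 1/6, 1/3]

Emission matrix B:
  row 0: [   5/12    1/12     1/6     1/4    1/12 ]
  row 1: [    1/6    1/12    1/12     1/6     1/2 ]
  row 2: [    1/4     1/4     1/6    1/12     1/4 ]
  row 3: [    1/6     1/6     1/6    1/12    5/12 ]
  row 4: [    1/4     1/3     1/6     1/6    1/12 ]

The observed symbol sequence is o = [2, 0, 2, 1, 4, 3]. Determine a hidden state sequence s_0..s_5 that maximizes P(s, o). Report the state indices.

path = [4, 2, 4, 2, 3, 0]

t=0: δ = [4.167e-02, 1.389e-02, 1.389e-02, 2.778e-02, 5.556e-02]  (obs o_0=2)
t=1: δ = [4.340e-03, 1.736e-03, 4.630e-03, 1.543e-03, 2.315e-03]  ψ = [0, 0, 4, 4, 4]  (obs o_1=0)
t=2: δ = [1.808e-04, 9.042e-05, 1.286e-04, 3.215e-04, 2.572e-04]  ψ = [0, 0, 4, 2, 2]  (obs o_2=2)
t=3: δ = [8.931e-06, 4.465e-06, 2.143e-05, 1.340e-05, 1.429e-05]  ψ = [3, 3, 4, 3, 2]  (obs o_3=1)
t=4: δ = [3.721e-07, 1.191e-06, 1.191e-06, 3.721e-06, 5.954e-07]  ψ = [3, 4, 4, 2, 2]  (obs o_4=4)
t=5: δ = [3.101e-07, 1.034e-07, 5.168e-08, 7.752e-08, 6.615e-08]  ψ = [3, 3, 3, 3, 2]  (obs o_5=3)
backtrack: best end state = 0; path = [4, 2, 4, 2, 3, 0]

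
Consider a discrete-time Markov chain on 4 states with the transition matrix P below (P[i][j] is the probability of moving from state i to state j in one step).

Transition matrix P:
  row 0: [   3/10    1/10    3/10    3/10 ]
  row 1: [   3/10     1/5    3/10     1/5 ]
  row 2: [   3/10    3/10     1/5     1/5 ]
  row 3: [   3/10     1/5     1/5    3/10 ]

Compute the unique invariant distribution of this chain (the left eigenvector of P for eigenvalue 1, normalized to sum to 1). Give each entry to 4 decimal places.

Balance equations π_j = Σ_i π_i·P[i][j]:
  π_0 = 3/10·π_0 + 3/10·π_1 + 3/10·π_2 + 3/10·π_3
  π_1 = 1/10·π_0 + 1/5·π_1 + 3/10·π_2 + 1/5·π_3
  π_2 = 3/10·π_0 + 3/10·π_1 + 1/5·π_2 + 1/5·π_3
  normalize: π_0 + π_1 + π_2 + π_3 = 1
Solving the linear system gives exactly π = [3/10, 193/990, 247/990, 23/90].

π = [0.3000, 0.1949, 0.2495, 0.2556]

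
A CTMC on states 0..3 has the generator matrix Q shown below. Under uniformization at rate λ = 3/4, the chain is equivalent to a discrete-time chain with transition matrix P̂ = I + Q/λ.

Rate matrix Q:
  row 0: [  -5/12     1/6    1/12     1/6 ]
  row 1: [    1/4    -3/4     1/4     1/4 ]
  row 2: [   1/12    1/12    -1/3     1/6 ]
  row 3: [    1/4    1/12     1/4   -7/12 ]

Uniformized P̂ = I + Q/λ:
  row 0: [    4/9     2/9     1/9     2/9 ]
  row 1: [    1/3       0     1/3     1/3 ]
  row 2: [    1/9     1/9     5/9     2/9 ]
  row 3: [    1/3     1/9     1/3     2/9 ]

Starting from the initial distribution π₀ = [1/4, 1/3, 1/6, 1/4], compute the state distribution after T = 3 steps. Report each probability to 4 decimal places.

π = [0.2930, 0.1293, 0.3404, 0.2373]

t=0: π = [0.2500, 0.3333, 0.1667, 0.2500]
t=1: π = [0.3241, 0.1019, 0.3148, 0.2593]
t=2: π = [0.2994, 0.1358, 0.3313, 0.2335]
t=3: π = [0.2930, 0.1293, 0.3404, 0.2373]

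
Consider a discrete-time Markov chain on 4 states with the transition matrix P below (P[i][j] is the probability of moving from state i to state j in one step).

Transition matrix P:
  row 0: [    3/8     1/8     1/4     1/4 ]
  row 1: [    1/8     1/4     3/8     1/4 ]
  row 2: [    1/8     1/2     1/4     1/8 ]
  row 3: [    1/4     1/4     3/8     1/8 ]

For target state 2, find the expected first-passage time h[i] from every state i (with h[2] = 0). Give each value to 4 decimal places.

First-step conditioning: h[2] = 0; for i ≠ 2, h[i] = 1 + Σ_k P[i][k]·h[k].
  h[0] = 1 + 3/8·h[0] + 1/8·h[1] + 1/4·h[3]
  h[1] = 1 + 1/8·h[0] + 1/4·h[1] + 1/4·h[3]
  h[3] = 1 + 1/4·h[0] + 1/4·h[1] + 1/8·h[3]
Solving the 3×3 linear system over states ≠ 2 gives exactly h = [504/151, 432/151, 0, 440/151] (h[2] = 0 is the target).

h = [3.3377, 2.8609, 0.0000, 2.9139]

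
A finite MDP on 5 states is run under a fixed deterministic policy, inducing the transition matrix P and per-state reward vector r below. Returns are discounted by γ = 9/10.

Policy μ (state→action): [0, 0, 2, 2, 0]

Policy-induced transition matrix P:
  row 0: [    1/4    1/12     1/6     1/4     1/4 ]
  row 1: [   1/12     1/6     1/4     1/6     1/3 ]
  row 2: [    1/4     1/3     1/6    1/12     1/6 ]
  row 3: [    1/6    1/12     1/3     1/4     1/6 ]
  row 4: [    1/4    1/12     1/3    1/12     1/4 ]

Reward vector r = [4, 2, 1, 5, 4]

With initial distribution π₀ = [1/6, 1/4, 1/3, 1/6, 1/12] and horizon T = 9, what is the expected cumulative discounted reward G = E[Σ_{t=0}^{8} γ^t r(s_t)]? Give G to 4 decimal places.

t=0: π = [0.1667, 0.2500, 0.3333, 0.1667, 0.0833], E[r] = 2.6667, γ^t·E[r] = 2.666667, running G = 2.666667
t=1: π = [0.1944, 0.1875, 0.2292, 0.1597, 0.2292], E[r] = 3.0972, γ^t·E[r] = 2.787500, running G = 5.454167
t=2: π = [0.2054, 0.1563, 0.2471, 0.1580, 0.2332], E[r] = 3.1042, γ^t·E[r] = 2.514375, running G = 7.968542
t=3: π = [0.2108, 0.1581, 0.2449, 0.1569, 0.2293], E[r] = 3.1060, γ^t·E[r] = 2.264273, running G = 10.232815
t=4: π = [0.2106, 0.1577, 0.2442, 0.1578, 0.2297], E[r] = 3.1097, γ^t·E[r] = 2.040277, running G = 12.273092
t=5: π = [0.2106, 0.1575, 0.2444, 0.1579, 0.2296], E[r] = 3.1096, γ^t·E[r] = 1.836208, running G = 14.109300
t=6: π = [0.2106, 0.1576, 0.2444, 0.1579, 0.2296], E[r] = 3.1096, γ^t·E[r] = 1.652573, running G = 15.761873
t=7: π = [0.2106, 0.1576, 0.2444, 0.1579, 0.2296], E[r] = 3.1096, γ^t·E[r] = 1.487327, running G = 17.249199
t=8: π = [0.2106, 0.1576, 0.2444, 0.1579, 0.2296], E[r] = 3.1096, γ^t·E[r] = 1.338593, running G = 18.587792

G = 18.5878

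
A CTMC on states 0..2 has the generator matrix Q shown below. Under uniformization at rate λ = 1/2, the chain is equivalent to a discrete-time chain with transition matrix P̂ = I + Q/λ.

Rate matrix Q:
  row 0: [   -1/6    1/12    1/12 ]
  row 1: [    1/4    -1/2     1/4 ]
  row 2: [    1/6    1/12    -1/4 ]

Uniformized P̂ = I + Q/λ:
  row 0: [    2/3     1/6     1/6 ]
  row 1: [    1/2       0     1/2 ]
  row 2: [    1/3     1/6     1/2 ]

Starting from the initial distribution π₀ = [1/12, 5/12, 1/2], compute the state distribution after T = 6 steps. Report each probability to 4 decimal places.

t=0: π = [0.0833, 0.4167, 0.5000]
t=1: π = [0.4306, 0.0972, 0.4722]
t=2: π = [0.4931, 0.1505, 0.3565]
t=3: π = [0.5228, 0.1416, 0.3356]
t=4: π = [0.5312, 0.1431, 0.3257]
t=5: π = [0.5342, 0.1428, 0.3229]
t=6: π = [0.5352, 0.1429, 0.3219]

π = [0.5352, 0.1429, 0.3219]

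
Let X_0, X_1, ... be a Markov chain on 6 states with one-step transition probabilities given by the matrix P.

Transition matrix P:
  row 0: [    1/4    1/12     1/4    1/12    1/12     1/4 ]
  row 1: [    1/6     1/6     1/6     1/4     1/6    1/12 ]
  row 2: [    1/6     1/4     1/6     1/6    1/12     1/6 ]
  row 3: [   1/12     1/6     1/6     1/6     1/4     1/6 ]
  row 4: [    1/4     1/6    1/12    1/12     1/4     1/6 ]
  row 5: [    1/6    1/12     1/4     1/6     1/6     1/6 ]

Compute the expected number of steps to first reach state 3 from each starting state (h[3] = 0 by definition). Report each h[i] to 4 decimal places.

First-step conditioning: h[3] = 0; for i ≠ 3, h[i] = 1 + Σ_k P[i][k]·h[k].
  h[0] = 1 + 1/4·h[0] + 1/12·h[1] + 1/4·h[2] + 1/12·h[4] + 1/4·h[5]
  h[1] = 1 + 1/6·h[0] + 1/6·h[1] + 1/6·h[2] + 1/6·h[4] + 1/12·h[5]
  h[2] = 1 + 1/6·h[0] + 1/4·h[1] + 1/6·h[2] + 1/12·h[4] + 1/6·h[5]
  h[4] = 1 + 1/4·h[0] + 1/6·h[1] + 1/12·h[2] + 1/4·h[4] + 1/6·h[5]
  h[5] = 1 + 1/6·h[0] + 1/12·h[1] + 1/4·h[2] + 1/6·h[4] + 1/6·h[5]
Solving the 5×5 linear system over states ≠ 3 gives exactly h = [226476/31367, 190620/31367, 204864/31367, 0, 228936/31367, 29892/4481] (h[3] = 0 is the target).

h = [7.2202, 6.0771, 6.5312, 0.0000, 7.2986, 6.6708]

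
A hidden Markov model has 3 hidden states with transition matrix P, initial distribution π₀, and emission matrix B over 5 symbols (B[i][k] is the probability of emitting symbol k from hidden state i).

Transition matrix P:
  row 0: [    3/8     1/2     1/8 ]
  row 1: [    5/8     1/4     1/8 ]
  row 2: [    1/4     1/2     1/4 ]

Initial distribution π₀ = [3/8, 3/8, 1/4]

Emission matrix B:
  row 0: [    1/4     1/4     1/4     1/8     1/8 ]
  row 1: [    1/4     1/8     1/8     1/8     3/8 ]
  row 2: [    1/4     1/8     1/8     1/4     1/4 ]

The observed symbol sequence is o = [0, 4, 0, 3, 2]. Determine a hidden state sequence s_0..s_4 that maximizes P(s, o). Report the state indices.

t=0: δ = [9.375e-02, 9.375e-02, 6.250e-02]  (obs o_0=0)
t=1: δ = [7.324e-03, 1.758e-02, 3.906e-03]  ψ = [1, 0, 2]  (obs o_1=4)
t=2: δ = [2.747e-03, 1.099e-03, 5.493e-04]  ψ = [1, 1, 1]  (obs o_2=0)
t=3: δ = [1.287e-04, 1.717e-04, 8.583e-05]  ψ = [0, 0, 0]  (obs o_3=3)
t=4: δ = [2.682e-05, 8.047e-06, 2.682e-06]  ψ = [1, 0, 1]  (obs o_4=2)
backtrack: best end state = 0; path = [0, 1, 0, 1, 0]

path = [0, 1, 0, 1, 0]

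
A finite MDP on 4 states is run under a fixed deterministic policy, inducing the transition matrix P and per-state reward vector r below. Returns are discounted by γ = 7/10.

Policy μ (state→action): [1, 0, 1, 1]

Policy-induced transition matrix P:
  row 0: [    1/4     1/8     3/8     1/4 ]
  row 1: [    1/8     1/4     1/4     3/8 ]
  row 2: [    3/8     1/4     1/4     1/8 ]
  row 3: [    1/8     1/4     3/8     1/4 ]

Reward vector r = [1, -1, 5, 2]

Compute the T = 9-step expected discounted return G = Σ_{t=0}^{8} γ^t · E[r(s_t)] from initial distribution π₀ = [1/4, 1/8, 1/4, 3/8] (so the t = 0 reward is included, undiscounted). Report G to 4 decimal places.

t=0: π = [0.2500, 0.1250, 0.2500, 0.3750], E[r] = 2.1250, γ^t·E[r] = 2.125000, running G = 2.125000
t=1: π = [0.2188, 0.2188, 0.3281, 0.2344], E[r] = 2.1094, γ^t·E[r] = 1.476563, running G = 3.601563
t=2: π = [0.2344, 0.2227, 0.3066, 0.2363], E[r] = 2.0176, γ^t·E[r] = 0.988613, running G = 4.590176
t=3: π = [0.2310, 0.2207, 0.3088, 0.2395], E[r] = 2.0334, γ^t·E[r] = 0.697472, running G = 5.287648
t=4: π = [0.2311, 0.2211, 0.3088, 0.2390], E[r] = 2.0320, γ^t·E[r] = 0.487872, running G = 5.775520
t=5: π = [0.2311, 0.2211, 0.3088, 0.2390], E[r] = 2.0318, γ^t·E[r] = 0.341492, running G = 6.117011
t=6: π = [0.2311, 0.2211, 0.3088, 0.2390], E[r] = 2.0319, γ^t·E[r] = 0.239049, running G = 6.356060
t=7: π = [0.2311, 0.2211, 0.3088, 0.2390], E[r] = 2.0319, γ^t·E[r] = 0.167333, running G = 6.523393
t=8: π = [0.2311, 0.2211, 0.3088, 0.2390], E[r] = 2.0319, γ^t·E[r] = 0.117133, running G = 6.640527

G = 6.6405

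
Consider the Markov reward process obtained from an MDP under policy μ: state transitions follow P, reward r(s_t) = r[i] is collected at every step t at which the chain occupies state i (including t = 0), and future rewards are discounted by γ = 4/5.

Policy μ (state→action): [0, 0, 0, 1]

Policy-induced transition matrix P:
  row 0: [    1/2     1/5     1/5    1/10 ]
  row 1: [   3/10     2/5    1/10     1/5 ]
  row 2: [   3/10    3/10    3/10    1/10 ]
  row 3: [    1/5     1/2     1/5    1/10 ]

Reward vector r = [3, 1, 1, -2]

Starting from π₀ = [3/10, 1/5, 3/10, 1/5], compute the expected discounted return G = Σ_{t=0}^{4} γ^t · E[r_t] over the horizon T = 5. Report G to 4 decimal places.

G = 4.1122

t=0: π = [0.3000, 0.2000, 0.3000, 0.2000], E[r] = 1.0000, γ^t·E[r] = 1.000000, running G = 1.000000
t=1: π = [0.3400, 0.3300, 0.2100, 0.1200], E[r] = 1.3200, γ^t·E[r] = 1.056000, running G = 2.056000
t=2: π = [0.3560, 0.3230, 0.1880, 0.1330], E[r] = 1.3130, γ^t·E[r] = 0.840320, running G = 2.896320
t=3: π = [0.3579, 0.3233, 0.1865, 0.1323], E[r] = 1.3189, γ^t·E[r] = 0.675277, running G = 3.571597
t=4: π = [0.3584, 0.3230, 0.1863, 0.1323], E[r] = 1.3197, γ^t·E[r] = 0.540553, running G = 4.112150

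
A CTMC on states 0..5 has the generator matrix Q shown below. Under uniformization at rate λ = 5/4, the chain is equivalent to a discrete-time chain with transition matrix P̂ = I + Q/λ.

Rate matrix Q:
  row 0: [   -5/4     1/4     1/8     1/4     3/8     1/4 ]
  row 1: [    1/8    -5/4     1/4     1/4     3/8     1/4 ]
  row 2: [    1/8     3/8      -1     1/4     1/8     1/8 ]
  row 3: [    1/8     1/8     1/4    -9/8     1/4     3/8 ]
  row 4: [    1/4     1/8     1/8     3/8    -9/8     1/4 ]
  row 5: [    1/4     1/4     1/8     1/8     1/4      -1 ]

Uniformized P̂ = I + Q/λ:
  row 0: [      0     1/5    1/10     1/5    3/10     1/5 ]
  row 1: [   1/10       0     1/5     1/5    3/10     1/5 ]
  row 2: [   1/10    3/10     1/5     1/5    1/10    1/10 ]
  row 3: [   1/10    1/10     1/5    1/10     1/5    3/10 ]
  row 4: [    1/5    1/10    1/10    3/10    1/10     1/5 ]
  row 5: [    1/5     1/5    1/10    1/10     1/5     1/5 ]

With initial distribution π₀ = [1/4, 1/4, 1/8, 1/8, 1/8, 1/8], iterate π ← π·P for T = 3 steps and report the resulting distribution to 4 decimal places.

π = [0.1258, 0.1485, 0.1478, 0.1799, 0.1945, 0.2036]

t=0: π = [0.2500, 0.2500, 0.1250, 0.1250, 0.1250, 0.1250]
t=1: π = [0.1000, 0.1375, 0.1500, 0.1875, 0.2250, 0.2000]
t=2: π = [0.1325, 0.1463, 0.1475, 0.1838, 0.1863, 0.2038]
t=3: π = [0.1258, 0.1485, 0.1478, 0.1799, 0.1945, 0.2036]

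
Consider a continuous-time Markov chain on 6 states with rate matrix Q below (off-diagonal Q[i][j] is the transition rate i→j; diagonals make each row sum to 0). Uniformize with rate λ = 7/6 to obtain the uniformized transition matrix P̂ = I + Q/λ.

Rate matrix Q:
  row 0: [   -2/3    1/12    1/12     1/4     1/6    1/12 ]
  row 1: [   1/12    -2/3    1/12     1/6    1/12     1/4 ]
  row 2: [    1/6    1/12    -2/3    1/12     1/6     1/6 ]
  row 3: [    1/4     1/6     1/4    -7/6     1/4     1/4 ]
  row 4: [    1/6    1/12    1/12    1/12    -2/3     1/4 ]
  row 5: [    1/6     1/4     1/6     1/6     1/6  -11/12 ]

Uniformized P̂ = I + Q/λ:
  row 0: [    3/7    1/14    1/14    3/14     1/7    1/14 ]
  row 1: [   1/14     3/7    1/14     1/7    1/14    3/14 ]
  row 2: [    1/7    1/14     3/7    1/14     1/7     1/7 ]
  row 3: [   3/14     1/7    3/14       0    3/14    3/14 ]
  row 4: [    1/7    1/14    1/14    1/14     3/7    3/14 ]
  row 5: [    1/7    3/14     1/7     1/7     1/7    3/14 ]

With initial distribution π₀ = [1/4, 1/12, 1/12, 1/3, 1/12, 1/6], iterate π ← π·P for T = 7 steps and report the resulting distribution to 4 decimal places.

t=0: π = [0.2500, 0.0833, 0.0833, 0.3333, 0.0833, 0.1667]
t=1: π = [0.2321, 0.1488, 0.1607, 0.1012, 0.1845, 0.1726]
t=2: π = [0.2058, 0.1565, 0.1556, 0.1203, 0.1922, 0.1696]
t=3: π = [0.1991, 0.1601, 0.1563, 0.1155, 0.1952, 0.1738]
t=4: π = [0.1965, 0.1617, 0.1562, 0.1155, 0.1954, 0.1747]
t=5: π = [0.1957, 0.1624, 0.1562, 0.1153, 0.1954, 0.1751]
t=6: π = [0.1954, 0.1627, 0.1562, 0.1153, 0.1953, 0.1752]
t=7: π = [0.1953, 0.1628, 0.1562, 0.1152, 0.1953, 0.1752]

π = [0.1953, 0.1628, 0.1562, 0.1152, 0.1953, 0.1752]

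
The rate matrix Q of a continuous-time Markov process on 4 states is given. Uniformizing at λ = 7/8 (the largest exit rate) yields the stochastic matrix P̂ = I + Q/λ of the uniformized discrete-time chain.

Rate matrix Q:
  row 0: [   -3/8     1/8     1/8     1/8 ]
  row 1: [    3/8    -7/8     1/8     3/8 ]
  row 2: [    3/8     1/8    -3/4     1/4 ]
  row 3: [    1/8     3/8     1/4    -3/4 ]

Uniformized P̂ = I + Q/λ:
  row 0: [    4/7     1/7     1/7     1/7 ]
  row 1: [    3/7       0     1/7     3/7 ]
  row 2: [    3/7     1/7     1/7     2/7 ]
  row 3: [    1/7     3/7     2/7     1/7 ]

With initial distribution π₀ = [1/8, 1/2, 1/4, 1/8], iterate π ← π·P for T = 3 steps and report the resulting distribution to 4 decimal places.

π = [0.4289, 0.1676, 0.1709, 0.2325]

t=0: π = [0.1250, 0.5000, 0.2500, 0.1250]
t=1: π = [0.4107, 0.1071, 0.1607, 0.3214]
t=2: π = [0.3954, 0.2194, 0.1888, 0.1964]
t=3: π = [0.4289, 0.1676, 0.1709, 0.2325]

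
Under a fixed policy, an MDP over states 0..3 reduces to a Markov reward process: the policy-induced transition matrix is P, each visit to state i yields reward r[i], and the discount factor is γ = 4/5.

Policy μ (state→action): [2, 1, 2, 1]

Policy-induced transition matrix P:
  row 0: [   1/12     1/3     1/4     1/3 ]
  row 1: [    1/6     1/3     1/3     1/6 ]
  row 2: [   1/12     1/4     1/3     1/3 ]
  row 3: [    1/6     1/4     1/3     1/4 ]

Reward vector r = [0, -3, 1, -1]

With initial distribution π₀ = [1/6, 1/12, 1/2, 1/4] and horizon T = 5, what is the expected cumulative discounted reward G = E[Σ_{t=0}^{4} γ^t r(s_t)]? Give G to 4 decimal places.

t=0: π = [0.1667, 0.0833, 0.5000, 0.2500], E[r] = 0.0000, γ^t·E[r] = 0.000000, running G = 0.000000
t=1: π = [0.1111, 0.2708, 0.3194, 0.2986], E[r] = -0.7917, γ^t·E[r] = -0.633333, running G = -0.633333
t=2: π = [0.1308, 0.2818, 0.3241, 0.2633], E[r] = -0.7847, γ^t·E[r] = -0.502222, running G = -1.135556
t=3: π = [0.1288, 0.2844, 0.3224, 0.2644], E[r] = -0.7951, γ^t·E[r] = -0.407111, running G = -1.542667
t=4: π = [0.1291, 0.2844, 0.3226, 0.2639], E[r] = -0.7946, γ^t·E[r] = -0.325462, running G = -1.868128

G = -1.8681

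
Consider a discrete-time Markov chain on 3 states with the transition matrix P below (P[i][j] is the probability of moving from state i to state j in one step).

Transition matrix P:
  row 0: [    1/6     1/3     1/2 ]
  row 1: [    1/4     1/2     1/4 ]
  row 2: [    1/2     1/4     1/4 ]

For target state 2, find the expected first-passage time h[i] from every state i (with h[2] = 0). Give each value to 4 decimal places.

First-step conditioning: h[2] = 0; for i ≠ 2, h[i] = 1 + Σ_k P[i][k]·h[k].
  h[0] = 1 + 1/6·h[0] + 1/3·h[1]
  h[1] = 1 + 1/4·h[0] + 1/2·h[1]
Solving the 2×2 linear system over states ≠ 2 gives exactly h = [5/2, 13/4, 0] (h[2] = 0 is the target).

h = [2.5000, 3.2500, 0.0000]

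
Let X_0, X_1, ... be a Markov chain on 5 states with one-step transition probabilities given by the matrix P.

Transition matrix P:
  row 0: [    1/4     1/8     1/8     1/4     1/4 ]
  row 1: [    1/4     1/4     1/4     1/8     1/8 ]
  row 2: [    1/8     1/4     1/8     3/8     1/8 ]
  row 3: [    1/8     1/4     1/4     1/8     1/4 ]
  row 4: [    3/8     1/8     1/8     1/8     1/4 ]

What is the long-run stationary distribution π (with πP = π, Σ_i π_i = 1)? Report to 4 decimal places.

π = [0.2291, 0.1959, 0.1741, 0.1972, 0.2037]

Balance equations π_j = Σ_i π_i·P[i][j]:
  π_0 = 1/4·π_0 + 1/4·π_1 + 1/8·π_2 + 1/8·π_3 + 3/8·π_4
  π_1 = 1/8·π_0 + 1/4·π_1 + 1/4·π_2 + 1/4·π_3 + 1/8·π_4
  π_2 = 1/8·π_0 + 1/4·π_1 + 1/8·π_2 + 1/4·π_3 + 1/8·π_4
  π_3 = 1/4·π_0 + 1/8·π_1 + 3/8·π_2 + 1/8·π_3 + 1/8·π_4
  normalize: π_0 + π_1 + π_2 + π_3 + π_4 = 1
Solving the linear system gives exactly π = [905/3951, 86/439, 688/3951, 779/3951, 805/3951].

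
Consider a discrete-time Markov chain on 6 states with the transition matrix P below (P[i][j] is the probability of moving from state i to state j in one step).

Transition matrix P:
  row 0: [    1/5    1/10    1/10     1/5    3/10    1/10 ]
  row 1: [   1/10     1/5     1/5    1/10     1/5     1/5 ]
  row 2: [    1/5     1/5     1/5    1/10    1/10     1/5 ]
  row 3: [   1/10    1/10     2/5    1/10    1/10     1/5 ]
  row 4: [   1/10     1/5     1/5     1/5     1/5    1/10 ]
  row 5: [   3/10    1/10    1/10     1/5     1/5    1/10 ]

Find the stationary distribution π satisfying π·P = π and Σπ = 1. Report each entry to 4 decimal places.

Balance equations π_j = Σ_i π_i·P[i][j]:
  π_0 = 1/5·π_0 + 1/10·π_1 + 1/5·π_2 + 1/10·π_3 + 1/10·π_4 + 3/10·π_5
  π_1 = 1/10·π_0 + 1/5·π_1 + 1/5·π_2 + 1/10·π_3 + 1/5·π_4 + 1/10·π_5
  π_2 = 1/10·π_0 + 1/5·π_1 + 1/5·π_2 + 2/5·π_3 + 1/5·π_4 + 1/10·π_5
  π_3 = 1/5·π_0 + 1/10·π_1 + 1/10·π_2 + 1/10·π_3 + 1/5·π_4 + 1/5·π_5
  π_4 = 3/10·π_0 + 1/5·π_1 + 1/10·π_2 + 1/10·π_3 + 1/5·π_4 + 1/5·π_5
  normalize: π_0 + π_1 + π_2 + π_3 + π_4 + π_5 = 1
Solving the linear system gives exactly π = [17179/103170, 15821/103170, 20459/103170, 1546/10317, 1876/10317, 15491/103170].

π = [0.1665, 0.1533, 0.1983, 0.1498, 0.1818, 0.1502]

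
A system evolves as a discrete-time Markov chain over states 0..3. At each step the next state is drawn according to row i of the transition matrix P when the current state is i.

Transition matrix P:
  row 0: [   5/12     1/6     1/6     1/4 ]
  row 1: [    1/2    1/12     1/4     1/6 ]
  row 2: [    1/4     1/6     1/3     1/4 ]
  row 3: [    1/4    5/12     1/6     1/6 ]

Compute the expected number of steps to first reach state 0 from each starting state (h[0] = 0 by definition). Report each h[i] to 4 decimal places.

First-step conditioning: h[0] = 0; for i ≠ 0, h[i] = 1 + Σ_k P[i][k]·h[k].
  h[1] = 1 + 1/12·h[1] + 1/4·h[2] + 1/6·h[3]
  h[2] = 1 + 1/6·h[1] + 1/3·h[2] + 1/4·h[3]
  h[3] = 1 + 5/12·h[1] + 1/6·h[2] + 1/6·h[3]
Solving the 3×3 linear system over states ≠ 0 gives exactly h = [0, 532/207, 688/207, 652/207] (h[0] = 0 is the target).

h = [0.0000, 2.5700, 3.3237, 3.1498]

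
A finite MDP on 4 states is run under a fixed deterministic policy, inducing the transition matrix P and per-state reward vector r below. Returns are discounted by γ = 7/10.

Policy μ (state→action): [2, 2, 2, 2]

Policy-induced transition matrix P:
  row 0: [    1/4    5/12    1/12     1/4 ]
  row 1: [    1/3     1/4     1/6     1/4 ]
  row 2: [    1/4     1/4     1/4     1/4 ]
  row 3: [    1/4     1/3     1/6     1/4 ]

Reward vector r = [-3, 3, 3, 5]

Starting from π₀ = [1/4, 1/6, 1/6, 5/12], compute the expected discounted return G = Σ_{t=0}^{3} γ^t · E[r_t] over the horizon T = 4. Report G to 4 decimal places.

t=0: π = [0.2500, 0.1667, 0.1667, 0.4167], E[r] = 2.3333, γ^t·E[r] = 2.333333, running G = 2.333333
t=1: π = [0.2639, 0.3264, 0.1597, 0.2500], E[r] = 1.9167, γ^t·E[r] = 1.341667, running G = 3.675000
t=2: π = [0.2772, 0.3148, 0.1580, 0.2500], E[r] = 1.8368, γ^t·E[r] = 0.900035, running G = 4.575035
t=3: π = [0.2762, 0.3170, 0.1567, 0.2500], E[r] = 1.8426, γ^t·E[r] = 0.632009, running G = 5.207044

G = 5.2070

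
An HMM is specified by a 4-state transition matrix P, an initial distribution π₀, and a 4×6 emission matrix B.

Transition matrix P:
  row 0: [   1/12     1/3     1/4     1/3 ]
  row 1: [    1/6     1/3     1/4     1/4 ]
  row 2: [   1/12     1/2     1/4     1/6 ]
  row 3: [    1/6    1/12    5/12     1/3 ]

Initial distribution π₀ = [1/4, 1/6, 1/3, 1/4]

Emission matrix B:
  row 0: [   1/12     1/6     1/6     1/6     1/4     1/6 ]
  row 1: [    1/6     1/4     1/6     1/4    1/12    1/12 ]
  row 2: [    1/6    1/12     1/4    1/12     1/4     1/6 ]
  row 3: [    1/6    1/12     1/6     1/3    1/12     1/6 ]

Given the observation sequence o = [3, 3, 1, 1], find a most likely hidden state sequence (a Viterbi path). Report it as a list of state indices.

t=0: δ = [4.167e-02, 4.167e-02, 2.778e-02, 8.333e-02]  (obs o_0=3)
t=1: δ = [2.315e-03, 3.472e-03, 2.894e-03, 9.259e-03]  ψ = [3, 0, 3, 3]  (obs o_1=3)
t=2: δ = [2.572e-04, 3.617e-04, 3.215e-04, 2.572e-04]  ψ = [3, 2, 3, 3]  (obs o_2=1)
t=3: δ = [1.005e-05, 4.019e-05, 8.931e-06, 7.535e-06]  ψ = [1, 2, 3, 1]  (obs o_3=1)
backtrack: best end state = 1; path = [3, 3, 2, 1]

path = [3, 3, 2, 1]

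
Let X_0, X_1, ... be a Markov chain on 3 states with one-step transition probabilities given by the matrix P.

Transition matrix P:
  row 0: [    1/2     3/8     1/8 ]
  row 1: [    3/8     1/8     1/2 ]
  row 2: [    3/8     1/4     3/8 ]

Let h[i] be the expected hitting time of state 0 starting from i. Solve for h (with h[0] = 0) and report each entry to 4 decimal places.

First-step conditioning: h[0] = 0; for i ≠ 0, h[i] = 1 + Σ_k P[i][k]·h[k].
  h[1] = 1 + 1/8·h[1] + 1/2·h[2]
  h[2] = 1 + 1/4·h[1] + 3/8·h[2]
Solving the 2×2 linear system over states ≠ 0 gives exactly h = [0, 8/3, 8/3] (h[0] = 0 is the target).

h = [0.0000, 2.6667, 2.6667]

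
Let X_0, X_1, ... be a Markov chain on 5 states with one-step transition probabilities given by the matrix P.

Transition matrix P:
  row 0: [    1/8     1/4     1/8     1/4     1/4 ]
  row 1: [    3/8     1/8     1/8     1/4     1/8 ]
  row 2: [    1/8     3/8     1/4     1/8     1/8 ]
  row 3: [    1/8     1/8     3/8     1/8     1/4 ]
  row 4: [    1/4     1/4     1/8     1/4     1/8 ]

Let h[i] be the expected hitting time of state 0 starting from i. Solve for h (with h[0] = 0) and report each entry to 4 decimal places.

h = [0.0000, 3.9024, 4.8555, 5.0356, 4.3902]

First-step conditioning: h[0] = 0; for i ≠ 0, h[i] = 1 + Σ_k P[i][k]·h[k].
  h[1] = 1 + 1/8·h[1] + 1/8·h[2] + 1/4·h[3] + 1/8·h[4]
  h[2] = 1 + 3/8·h[1] + 1/4·h[2] + 1/8·h[3] + 1/8·h[4]
  h[3] = 1 + 1/8·h[1] + 3/8·h[2] + 1/8·h[3] + 1/4·h[4]
  h[4] = 1 + 1/4·h[1] + 1/8·h[2] + 1/4·h[3] + 1/8·h[4]
Solving the 4×4 linear system over states ≠ 0 gives exactly h = [0, 160/41, 2588/533, 2684/533, 180/41] (h[0] = 0 is the target).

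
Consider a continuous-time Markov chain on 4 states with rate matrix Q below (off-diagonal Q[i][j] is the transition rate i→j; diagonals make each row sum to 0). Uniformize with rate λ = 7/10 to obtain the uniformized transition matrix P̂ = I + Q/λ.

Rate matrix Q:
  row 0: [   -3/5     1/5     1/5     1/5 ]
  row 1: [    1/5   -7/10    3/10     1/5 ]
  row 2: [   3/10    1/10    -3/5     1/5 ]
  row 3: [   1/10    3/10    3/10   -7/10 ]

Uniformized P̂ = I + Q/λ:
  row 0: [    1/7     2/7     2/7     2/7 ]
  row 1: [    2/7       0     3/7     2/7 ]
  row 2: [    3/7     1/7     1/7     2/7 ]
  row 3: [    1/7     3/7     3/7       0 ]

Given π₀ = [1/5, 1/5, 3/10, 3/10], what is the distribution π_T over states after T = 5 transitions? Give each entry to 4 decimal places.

π = [0.2602, 0.2135, 0.3043, 0.2221]

t=0: π = [0.2000, 0.2000, 0.3000, 0.3000]
t=1: π = [0.2571, 0.2286, 0.3143, 0.2000]
t=2: π = [0.2653, 0.2041, 0.3020, 0.2286]
t=3: π = [0.2583, 0.2169, 0.3044, 0.2204]
t=4: π = [0.2608, 0.2117, 0.3047, 0.2227]
t=5: π = [0.2602, 0.2135, 0.3043, 0.2221]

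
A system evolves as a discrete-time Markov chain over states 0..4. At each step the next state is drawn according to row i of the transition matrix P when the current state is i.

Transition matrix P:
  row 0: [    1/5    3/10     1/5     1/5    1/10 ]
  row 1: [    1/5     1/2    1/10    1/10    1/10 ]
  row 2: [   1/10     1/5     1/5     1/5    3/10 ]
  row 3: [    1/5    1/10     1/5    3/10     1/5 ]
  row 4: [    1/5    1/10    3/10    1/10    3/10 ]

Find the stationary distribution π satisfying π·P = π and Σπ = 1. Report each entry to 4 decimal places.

π = [0.1806, 0.2591, 0.1936, 0.1718, 0.1949]

Balance equations π_j = Σ_i π_i·P[i][j]:
  π_0 = 1/5·π_0 + 1/5·π_1 + 1/10·π_2 + 1/5·π_3 + 1/5·π_4
  π_1 = 3/10·π_0 + 1/2·π_1 + 1/5·π_2 + 1/10·π_3 + 1/10·π_4
  π_2 = 1/5·π_0 + 1/10·π_1 + 1/5·π_2 + 1/5·π_3 + 3/10·π_4
  π_3 = 1/5·π_0 + 1/10·π_1 + 1/5·π_2 + 3/10·π_3 + 1/10·π_4
  normalize: π_0 + π_1 + π_2 + π_3 + π_4 = 1
Solving the linear system gives exactly π = [489/2707, 1403/5414, 524/2707, 465/2707, 1055/5414].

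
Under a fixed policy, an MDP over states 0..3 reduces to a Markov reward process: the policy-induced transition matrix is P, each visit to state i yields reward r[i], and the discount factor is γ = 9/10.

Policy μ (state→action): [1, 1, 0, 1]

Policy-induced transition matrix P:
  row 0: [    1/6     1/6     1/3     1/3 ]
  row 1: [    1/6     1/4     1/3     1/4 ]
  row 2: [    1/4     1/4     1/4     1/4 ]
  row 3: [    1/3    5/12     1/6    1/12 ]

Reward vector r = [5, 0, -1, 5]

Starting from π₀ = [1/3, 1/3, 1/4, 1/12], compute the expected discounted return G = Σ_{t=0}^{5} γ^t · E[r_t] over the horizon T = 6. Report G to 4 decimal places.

t=0: π = [0.3333, 0.3333, 0.2500, 0.0833], E[r] = 1.8333, γ^t·E[r] = 1.833333, running G = 1.833333
t=1: π = [0.2014, 0.2361, 0.2986, 0.2639], E[r] = 2.0278, γ^t·E[r] = 1.825000, running G = 3.658333
t=2: π = [0.2355, 0.2772, 0.2645, 0.2228], E[r] = 2.0272, γ^t·E[r] = 1.642031, running G = 5.300365
t=3: π = [0.2258, 0.2675, 0.2742, 0.2325], E[r] = 2.0175, γ^t·E[r] = 1.470762, running G = 6.771126
t=4: π = [0.2283, 0.2699, 0.2717, 0.2301], E[r] = 2.0199, γ^t·E[r] = 1.325275, running G = 8.096402
t=5: π = [0.2277, 0.2693, 0.2723, 0.2307], E[r] = 2.0193, γ^t·E[r] = 1.192390, running G = 9.288792

G = 9.2888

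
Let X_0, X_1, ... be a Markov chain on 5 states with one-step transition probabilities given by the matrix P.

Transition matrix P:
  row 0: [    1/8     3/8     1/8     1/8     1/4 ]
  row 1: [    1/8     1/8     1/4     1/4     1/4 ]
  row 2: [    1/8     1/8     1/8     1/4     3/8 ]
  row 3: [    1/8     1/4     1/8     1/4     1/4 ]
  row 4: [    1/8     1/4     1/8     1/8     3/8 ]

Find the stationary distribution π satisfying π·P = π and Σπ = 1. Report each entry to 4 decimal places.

Balance equations π_j = Σ_i π_i·P[i][j]:
  π_0 = 1/8·π_0 + 1/8·π_1 + 1/8·π_2 + 1/8·π_3 + 1/8·π_4
  π_1 = 3/8·π_0 + 1/8·π_1 + 1/8·π_2 + 1/4·π_3 + 1/4·π_4
  π_2 = 1/8·π_0 + 1/4·π_1 + 1/8·π_2 + 1/8·π_3 + 1/8·π_4
  π_3 = 1/8·π_0 + 1/4·π_1 + 1/4·π_2 + 1/4·π_3 + 1/8·π_4
  normalize: π_0 + π_1 + π_2 + π_3 + π_4 = 1
Solving the linear system gives exactly π = [1/8, 16/73, 89/584, 801/4088, 1257/4088].

π = [0.1250, 0.2192, 0.1524, 0.1959, 0.3075]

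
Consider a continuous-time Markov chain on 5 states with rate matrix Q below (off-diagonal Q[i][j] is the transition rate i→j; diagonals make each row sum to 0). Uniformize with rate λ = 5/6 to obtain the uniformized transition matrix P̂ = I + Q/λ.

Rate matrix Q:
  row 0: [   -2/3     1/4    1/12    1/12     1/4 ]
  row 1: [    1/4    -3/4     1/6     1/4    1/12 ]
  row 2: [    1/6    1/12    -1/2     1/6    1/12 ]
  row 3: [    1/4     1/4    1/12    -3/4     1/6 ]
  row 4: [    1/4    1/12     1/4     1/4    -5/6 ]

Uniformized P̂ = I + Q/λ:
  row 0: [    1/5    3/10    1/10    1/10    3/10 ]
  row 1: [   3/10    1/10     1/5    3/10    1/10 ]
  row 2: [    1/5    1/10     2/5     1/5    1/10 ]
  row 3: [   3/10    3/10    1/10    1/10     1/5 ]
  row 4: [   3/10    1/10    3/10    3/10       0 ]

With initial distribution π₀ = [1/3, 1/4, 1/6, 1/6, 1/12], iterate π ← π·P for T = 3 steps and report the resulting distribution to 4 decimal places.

t=0: π = [0.3333, 0.2500, 0.1667, 0.1667, 0.0833]
t=1: π = [0.2500, 0.2000, 0.1917, 0.1833, 0.1750]
t=2: π = [0.2558, 0.1867, 0.2125, 0.1942, 0.1508]
t=3: π = [0.2532, 0.1900, 0.2126, 0.1888, 0.1555]

π = [0.2532, 0.1900, 0.2126, 0.1888, 0.1555]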